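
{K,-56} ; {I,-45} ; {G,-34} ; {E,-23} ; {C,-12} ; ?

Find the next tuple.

{A,-1}

Letter — letters move back 2 places in the alphabet: K, I, G, E, C → A.
Second entry: +11 each step, so -56, -45, -34, -23, -12 → -1.
So the next tuple is {A,-1}.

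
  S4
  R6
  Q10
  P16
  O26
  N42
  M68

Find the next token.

Letter: letters move back 1 place in the alphabet, so S, R, Q, P, O, N, M → L.
Second component: each term is the sum of the two before it; 4, 6, 10, 16, 26, 42, 68 → 110.
Putting it together: L110.

L110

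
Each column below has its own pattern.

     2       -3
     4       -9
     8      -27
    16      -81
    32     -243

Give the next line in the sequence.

64  -729

For the first component, ×2 each step: 2, 4, 8, 16, 32 → 64.
Second component: ×3 each step, so -3, -9, -27, -81, -243 → -729.
Putting it together: 64  -729.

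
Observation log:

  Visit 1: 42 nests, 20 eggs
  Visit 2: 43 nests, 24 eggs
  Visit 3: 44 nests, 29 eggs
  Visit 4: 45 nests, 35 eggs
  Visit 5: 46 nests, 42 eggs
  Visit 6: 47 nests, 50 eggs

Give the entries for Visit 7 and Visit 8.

Nests: +1 each step, so 42, 43, 44, 45, 46, 47 → 48 → 49.
Eggs: differences are 4, 5, 6, … (increasing by 1 each time), so 20, 24, 29, 35, 42, 50 → 59 → 69.
Putting the parts together: 48 nests, 59 eggs and then 49 nests, 69 eggs.

48 nests, 59 eggs; 49 nests, 69 eggs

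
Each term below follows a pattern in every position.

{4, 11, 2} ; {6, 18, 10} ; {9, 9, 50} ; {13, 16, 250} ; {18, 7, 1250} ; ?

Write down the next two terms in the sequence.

First slot — differences are 2, 3, 4, … (increasing by 1 each time): 4, 6, 9, 13, 18 → 24 → 31.
Second slot: alternating steps +7, −9, +7, −9, …, so 11, 18, 9, 16, 7 → 14 → 5.
Third slot: ×5 each step, so 2, 10, 50, 250, 1250 → 6250 → 31250.
So the next two terms are {24, 14, 6250} and {31, 5, 31250}.

{24, 14, 6250}, {31, 5, 31250}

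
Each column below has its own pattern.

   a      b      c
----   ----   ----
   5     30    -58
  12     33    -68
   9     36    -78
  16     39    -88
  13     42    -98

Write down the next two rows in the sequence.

Column a: alternating steps +7, −3, +7, −3, …, so 5, 12, 9, 16, 13 → 20 → 17.
Column b goes 30, 33, 36, 39, 42 → 45 → 48 (+3 each step).
Column c goes -58, -68, -78, -88, -98 → -108 → -118 (−10 each step).
So the next two rows are 20  45  -108 and 17  48  -118.

20  45  -108; 17  48  -118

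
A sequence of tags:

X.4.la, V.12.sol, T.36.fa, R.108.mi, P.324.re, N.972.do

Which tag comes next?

L.2916.ti

Letter: letters move back 2 places in the alphabet, so X, V, T, R, P, N → L.
For the second component, ×3 each step: 4, 12, 36, 108, 324, 972 → 2916.
Note: runs backward through the solfège scale do→ti, so la, sol, fa, mi, re, do → ti.
Putting it together: L.2916.ti.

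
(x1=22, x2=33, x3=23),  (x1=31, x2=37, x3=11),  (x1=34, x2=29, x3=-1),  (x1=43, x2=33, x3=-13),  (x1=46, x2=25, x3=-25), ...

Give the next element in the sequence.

X1 — alternating steps +9, +3, +9, +3, …: 22, 31, 34, 43, 46 → 55.
X2: 33, 37, 29, 33, 25 → 29 (alternating steps +4, −8, +4, −8, …).
For the x3, −12 each step: 23, 11, -1, -13, -25 → -37.
Combining the parts gives (x1=55, x2=29, x3=-37).

(x1=55, x2=29, x3=-37)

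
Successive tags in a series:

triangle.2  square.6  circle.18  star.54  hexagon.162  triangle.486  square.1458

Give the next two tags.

circle.4374, star.13122

Shape: repeats triangle → square → circle → star → hexagon; triangle, square, circle, star, hexagon, triangle, square → circle → star.
Second component: ×3 each step; 2, 6, 18, 54, 162, 486, 1458 → 4374 → 13122.
Putting the parts together: circle.4374 and then star.13122.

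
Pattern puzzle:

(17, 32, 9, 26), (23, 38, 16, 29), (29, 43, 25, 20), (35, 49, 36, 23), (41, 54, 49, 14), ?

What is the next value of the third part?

64

Third part goes 9, 16, 25, 36, 49 → 64 (perfect squares: 3², 4², 5², …).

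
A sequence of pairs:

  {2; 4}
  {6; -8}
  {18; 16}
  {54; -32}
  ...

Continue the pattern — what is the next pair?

First entry — ×3 each step: 2, 6, 18, 54 → 162.
For the second entry, ×(-2) each step: 4, -8, 16, -32 → 64.
Combining the parts gives {162; 64}.

{162; 64}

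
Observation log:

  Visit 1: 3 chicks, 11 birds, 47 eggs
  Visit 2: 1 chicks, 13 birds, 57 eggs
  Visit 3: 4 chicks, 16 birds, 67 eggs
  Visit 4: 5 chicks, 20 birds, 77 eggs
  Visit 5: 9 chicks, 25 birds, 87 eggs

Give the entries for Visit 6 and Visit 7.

Chicks: each term is the sum of the two before it; 3, 1, 4, 5, 9 → 14 → 23.
Birds: differences are 2, 3, 4, … (increasing by 1 each time); 11, 13, 16, 20, 25 → 31 → 38.
Eggs — +10 each step: 47, 57, 67, 77, 87 → 97 → 107.
Putting the parts together: 14 chicks, 31 birds, 97 eggs and then 23 chicks, 38 birds, 107 eggs.

14 chicks, 31 birds, 97 eggs; 23 chicks, 38 birds, 107 eggs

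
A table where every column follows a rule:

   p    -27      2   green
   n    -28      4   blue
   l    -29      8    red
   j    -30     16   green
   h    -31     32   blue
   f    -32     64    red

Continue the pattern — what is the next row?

Letter: letters move back 2 places in the alphabet, so p, n, l, j, h, f → d.
For the second component, −1 each step: -27, -28, -29, -30, -31, -32 → -33.
For the third component, ×2 each step: 2, 4, 8, 16, 32, 64 → 128.
Colour: repeats green → blue → red, so green, blue, red, green, blue, red → green.
So the next row is d  -33  128  green.

d  -33  128  green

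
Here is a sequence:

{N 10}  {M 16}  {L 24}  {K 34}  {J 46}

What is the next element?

{I 60}

For the letter, letters move back 1 place in the alphabet: N, M, L, K, J → I.
Second entry goes 10, 16, 24, 34, 46 → 60 (differences are 6, 8, 10, … (increasing by 2 each time)).
Putting it together: {I 60}.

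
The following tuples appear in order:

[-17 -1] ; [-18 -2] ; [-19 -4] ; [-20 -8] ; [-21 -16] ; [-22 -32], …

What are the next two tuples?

[-23 -64], [-24 -128]

First value goes -17, -18, -19, -20, -21, -22 → -23 → -24 (−1 each step).
Second value: ×2 each step; -1, -2, -4, -8, -16, -32 → -64 → -128.
Putting the parts together: [-23 -64] and then [-24 -128].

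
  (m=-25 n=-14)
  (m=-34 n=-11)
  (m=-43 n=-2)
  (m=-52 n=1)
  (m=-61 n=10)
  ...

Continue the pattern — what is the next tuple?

For the m, −9 each step: -25, -34, -43, -52, -61 → -70.
N — alternating steps +3, +9, +3, +9, …: -14, -11, -2, 1, 10 → 13.
Putting it together: (m=-70 n=13).

(m=-70 n=13)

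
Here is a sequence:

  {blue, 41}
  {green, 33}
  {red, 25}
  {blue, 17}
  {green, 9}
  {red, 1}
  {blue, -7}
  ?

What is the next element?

For the colour, repeats blue → green → red: blue, green, red, blue, green, red, blue → green.
Second entry: −8 each step, so 41, 33, 25, 17, 9, 1, -7 → -15.
Combining the parts gives {green, -15}.

{green, -15}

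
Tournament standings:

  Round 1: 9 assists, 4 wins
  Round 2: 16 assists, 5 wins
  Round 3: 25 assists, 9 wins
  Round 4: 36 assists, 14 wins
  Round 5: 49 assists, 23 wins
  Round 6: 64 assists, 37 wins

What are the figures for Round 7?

81 assists, 60 wins

For the assists, perfect squares: 3², 4², 5², …: 9, 16, 25, 36, 49, 64 → 81.
Wins — each term is the sum of the two before it: 4, 5, 9, 14, 23, 37 → 60.
Putting it together: 81 assists, 60 wins.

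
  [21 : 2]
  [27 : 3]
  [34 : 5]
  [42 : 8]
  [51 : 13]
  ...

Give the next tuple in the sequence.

[61 : 21]

First entry: differences are 6, 7, 8, … (increasing by 1 each time); 21, 27, 34, 42, 51 → 61.
Second entry: 2, 3, 5, 8, 13 → 21 (each term is the sum of the two before it).
Combining the parts gives [61 : 21].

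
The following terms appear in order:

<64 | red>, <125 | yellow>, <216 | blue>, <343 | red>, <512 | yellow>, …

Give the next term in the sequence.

First coordinate: perfect cubes: 4³, 5³, 6³, …, so 64, 125, 216, 343, 512 → 729.
Colour goes red, yellow, blue, red, yellow → blue (repeats red → yellow → blue).
So the next term is <729 | blue>.

<729 | blue>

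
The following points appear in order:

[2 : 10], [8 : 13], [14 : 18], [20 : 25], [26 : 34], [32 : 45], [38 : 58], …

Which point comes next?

[44 : 73]

First slot: 2, 8, 14, 20, 26, 32, 38 → 44 (+6 each step).
Second slot: differences are 3, 5, 7, … (increasing by 2 each time), so 10, 13, 18, 25, 34, 45, 58 → 73.
Combining the parts gives [44 : 73].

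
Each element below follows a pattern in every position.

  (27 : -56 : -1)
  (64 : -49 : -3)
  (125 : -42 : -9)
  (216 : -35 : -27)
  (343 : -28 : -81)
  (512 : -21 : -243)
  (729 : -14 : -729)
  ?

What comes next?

(1000 : -7 : -2187)

First entry goes 27, 64, 125, 216, 343, 512, 729 → 1000 (perfect cubes: 3³, 4³, 5³, …).
For the second entry, +7 each step: -56, -49, -42, -35, -28, -21, -14 → -7.
Third entry: -1, -3, -9, -27, -81, -243, -729 → -2187 (×3 each step).
So the next element is (1000 : -7 : -2187).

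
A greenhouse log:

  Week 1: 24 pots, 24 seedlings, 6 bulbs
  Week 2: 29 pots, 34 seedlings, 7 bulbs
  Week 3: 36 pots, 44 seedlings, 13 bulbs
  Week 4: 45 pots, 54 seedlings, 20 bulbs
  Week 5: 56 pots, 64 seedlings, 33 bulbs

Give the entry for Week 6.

Pots goes 24, 29, 36, 45, 56 → 69 (differences are 5, 7, 9, … (increasing by 2 each time)).
Seedlings goes 24, 34, 44, 54, 64 → 74 (+10 each step).
Bulbs: each term is the sum of the two before it; 6, 7, 13, 20, 33 → 53.
Combining the parts gives 69 pots, 74 seedlings, 53 bulbs.

69 pots, 74 seedlings, 53 bulbs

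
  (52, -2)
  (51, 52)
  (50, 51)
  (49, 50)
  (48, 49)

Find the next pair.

(47, 48)

First value goes 52, 51, 50, 49, 48 → 47 (−1 each step).
Second value: always the previous value of the first value; -2, 52, 51, 50, 49 → 48.
Putting it together: (47, 48).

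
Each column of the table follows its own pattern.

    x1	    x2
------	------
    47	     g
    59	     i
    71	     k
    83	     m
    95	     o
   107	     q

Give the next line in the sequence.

Column x1: +12 each step; 47, 59, 71, 83, 95, 107 → 119.
Column x2: letters move forward 2 places in the alphabet; g, i, k, m, o, q → s.
Putting it together: 119  s.

119  s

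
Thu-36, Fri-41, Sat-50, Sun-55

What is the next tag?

Day — runs through the weekdays Mon→Sun: Thu, Fri, Sat, Sun → Mon.
For the second component, alternating steps +5, +9, +5, +9, …: 36, 41, 50, 55 → 64.
So the next tag is Mon-64.

Mon-64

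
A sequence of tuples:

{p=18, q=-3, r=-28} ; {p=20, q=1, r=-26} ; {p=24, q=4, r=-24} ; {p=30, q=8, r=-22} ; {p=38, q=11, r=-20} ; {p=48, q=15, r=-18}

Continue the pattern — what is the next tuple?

{p=60, q=18, r=-16}

P — differences are 2, 4, 6, … (increasing by 2 each time): 18, 20, 24, 30, 38, 48 → 60.
Q goes -3, 1, 4, 8, 11, 15 → 18 (alternating steps +4, +3, +4, +3, …).
For the r, +2 each step: -28, -26, -24, -22, -20, -18 → -16.
Putting it together: {p=60, q=18, r=-16}.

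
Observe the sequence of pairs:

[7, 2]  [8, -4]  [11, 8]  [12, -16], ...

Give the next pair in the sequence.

First value: 7, 8, 11, 12 → 15 (alternating steps +1, +3, +1, +3, …).
Second value: ×(-2) each step; 2, -4, 8, -16 → 32.
Combining the parts gives [15, 32].

[15, 32]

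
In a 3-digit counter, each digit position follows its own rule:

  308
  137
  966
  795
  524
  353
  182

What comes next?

First digit — −2 each step, mod 10: 3, 1, 9, 7, 5, 3, 1 → 9.
For the second digit, +3 each step, mod 10: 0, 3, 6, 9, 2, 5, 8 → 1.
For the third digit, −1 each step, mod 10: 8, 7, 6, 5, 4, 3, 2 → 1.
So the next code is 911.

911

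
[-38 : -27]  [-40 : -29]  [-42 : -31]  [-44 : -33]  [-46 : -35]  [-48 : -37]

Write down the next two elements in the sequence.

First component: -38, -40, -42, -44, -46, -48 → -50 → -52 (−2 each step).
Second component goes -27, -29, -31, -33, -35, -37 → -39 → -41 (always 11 more than the first component).
Putting the parts together: [-50 : -39] and then [-52 : -41].

[-50 : -39], [-52 : -41]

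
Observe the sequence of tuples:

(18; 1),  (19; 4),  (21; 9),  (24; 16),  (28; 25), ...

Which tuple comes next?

(33; 36)

First slot: differences are 1, 2, 3, … (increasing by 1 each time); 18, 19, 21, 24, 28 → 33.
Second slot: 1, 4, 9, 16, 25 → 36 (perfect squares: 1², 2², 3², …).
Combining the parts gives (33; 36).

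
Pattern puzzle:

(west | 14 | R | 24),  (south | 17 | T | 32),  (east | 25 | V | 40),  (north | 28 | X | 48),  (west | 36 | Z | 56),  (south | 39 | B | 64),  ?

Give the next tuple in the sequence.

Direction: repeats west → south → east → north, so west, south, east, north, west, south → east.
For the second value, alternating steps +3, +8, +3, +8, …: 14, 17, 25, 28, 36, 39 → 47.
Letter: R, T, V, X, Z, B → D (letters move forward 2 places in the alphabet, wrapping Z→A).
Fourth value: +8 each step, so 24, 32, 40, 48, 56, 64 → 72.
So the next tuple is (east | 47 | D | 72).

(east | 47 | D | 72)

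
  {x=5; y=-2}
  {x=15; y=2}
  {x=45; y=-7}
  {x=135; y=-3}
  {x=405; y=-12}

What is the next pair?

{x=1215; y=-8}

X goes 5, 15, 45, 135, 405 → 1215 (×3 each step).
Y — alternating steps +4, −9, +4, −9, …: -2, 2, -7, -3, -12 → -8.
Combining the parts gives {x=1215; y=-8}.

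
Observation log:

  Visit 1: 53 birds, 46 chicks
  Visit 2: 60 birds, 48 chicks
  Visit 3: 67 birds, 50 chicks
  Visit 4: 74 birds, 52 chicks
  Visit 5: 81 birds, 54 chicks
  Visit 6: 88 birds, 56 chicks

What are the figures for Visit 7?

Birds: +7 each step; 53, 60, 67, 74, 81, 88 → 95.
For the chicks, +2 each step: 46, 48, 50, 52, 54, 56 → 58.
Putting it together: 95 birds, 58 chicks.

95 birds, 58 chicks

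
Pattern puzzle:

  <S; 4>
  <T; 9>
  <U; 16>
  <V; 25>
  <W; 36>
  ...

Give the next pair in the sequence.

<X; 49>

For the letter, letters move forward 1 place in the alphabet: S, T, U, V, W → X.
Second entry goes 4, 9, 16, 25, 36 → 49 (differences are 5, 7, 9, … (increasing by 2 each time)).
Combining the parts gives <X; 49>.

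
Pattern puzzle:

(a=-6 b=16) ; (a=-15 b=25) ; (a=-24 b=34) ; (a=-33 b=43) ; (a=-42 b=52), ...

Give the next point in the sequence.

(a=-51 b=61)

For the a, −9 each step: -6, -15, -24, -33, -42 → -51.
B: 16, 25, 34, 43, 52 → 61 (together with the a always sums to 10).
So the next point is (a=-51 b=61).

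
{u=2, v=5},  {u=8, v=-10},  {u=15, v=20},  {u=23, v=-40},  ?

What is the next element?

For the u, differences are 6, 7, 8, … (increasing by 1 each time): 2, 8, 15, 23 → 32.
V goes 5, -10, 20, -40 → 80 (×(-2) each step).
Combining the parts gives {u=32, v=80}.

{u=32, v=80}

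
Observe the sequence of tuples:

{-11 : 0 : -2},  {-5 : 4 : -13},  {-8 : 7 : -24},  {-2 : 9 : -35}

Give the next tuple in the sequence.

First coordinate: alternating steps +6, −3, +6, −3, …; -11, -5, -8, -2 → -5.
Second coordinate: differences are 4, 3, 2, … (decreasing by 1 each time), so 0, 4, 7, 9 → 10.
Third coordinate: −11 each step, so -2, -13, -24, -35 → -46.
So the next tuple is {-5 : 10 : -46}.

{-5 : 10 : -46}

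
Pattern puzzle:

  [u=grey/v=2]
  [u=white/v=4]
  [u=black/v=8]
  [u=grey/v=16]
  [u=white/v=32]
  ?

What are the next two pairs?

U: repeats grey → white → black, so grey, white, black, grey, white → black → grey.
For the v, ×2 each step: 2, 4, 8, 16, 32 → 64 → 128.
So the next two pairs are [u=black/v=64] and [u=grey/v=128].

[u=black/v=64], [u=grey/v=128]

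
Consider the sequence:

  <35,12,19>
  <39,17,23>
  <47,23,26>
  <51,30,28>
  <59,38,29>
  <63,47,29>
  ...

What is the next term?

<71,57,28>

First coordinate: 35, 39, 47, 51, 59, 63 → 71 (alternating steps +4, +8, +4, +8, …).
Second coordinate — differences are 5, 6, 7, … (increasing by 1 each time): 12, 17, 23, 30, 38, 47 → 57.
For the third coordinate, differences are 4, 3, 2, … (decreasing by 1 each time): 19, 23, 26, 28, 29, 29 → 28.
Combining the parts gives <71,57,28>.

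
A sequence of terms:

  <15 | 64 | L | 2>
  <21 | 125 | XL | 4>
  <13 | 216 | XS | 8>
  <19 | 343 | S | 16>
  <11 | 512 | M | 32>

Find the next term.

First coordinate: 15, 21, 13, 19, 11 → 17 (alternating steps +6, −8, +6, −8, …).
Second coordinate goes 64, 125, 216, 343, 512 → 729 (perfect cubes: 4³, 5³, 6³, …).
Size — runs through clothing sizes XS→XL: L, XL, XS, S, M → L.
For the fourth coordinate, ×2 each step: 2, 4, 8, 16, 32 → 64.
Combining the parts gives <17 | 729 | L | 64>.

<17 | 729 | L | 64>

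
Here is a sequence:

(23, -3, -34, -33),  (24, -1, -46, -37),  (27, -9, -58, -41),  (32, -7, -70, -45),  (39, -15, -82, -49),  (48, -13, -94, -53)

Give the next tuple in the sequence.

First coordinate: differences are 1, 3, 5, … (increasing by 2 each time); 23, 24, 27, 32, 39, 48 → 59.
Second coordinate: alternating steps +2, −8, +2, −8, …, so -3, -1, -9, -7, -15, -13 → -21.
Third coordinate goes -34, -46, -58, -70, -82, -94 → -106 (−12 each step).
Fourth coordinate: −4 each step, so -33, -37, -41, -45, -49, -53 → -57.
So the next tuple is (59, -21, -106, -57).

(59, -21, -106, -57)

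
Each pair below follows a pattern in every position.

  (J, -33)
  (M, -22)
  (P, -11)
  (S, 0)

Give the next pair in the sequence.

Letter: letters move forward 3 places in the alphabet, so J, M, P, S → V.
Second value: +11 each step; -33, -22, -11, 0 → 11.
Putting it together: (V, 11).

(V, 11)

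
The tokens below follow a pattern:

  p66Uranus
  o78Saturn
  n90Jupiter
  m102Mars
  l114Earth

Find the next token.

k126Venus

Letter goes p, o, n, m, l → k (letters move back 1 place in the alphabet).
Second component: 66, 78, 90, 102, 114 → 126 (+12 each step).
For the planet, runs backward through the planets Mercury→Neptune: Uranus, Saturn, Jupiter, Mars, Earth → Venus.
Putting it together: k126Venus.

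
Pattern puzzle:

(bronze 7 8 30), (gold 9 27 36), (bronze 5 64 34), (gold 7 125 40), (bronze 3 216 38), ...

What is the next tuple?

(gold 5 343 44)

Rank — alternates bronze ↔ gold: bronze, gold, bronze, gold, bronze → gold.
For the second slot, alternating steps +2, −4, +2, −4, …: 7, 9, 5, 7, 3 → 5.
Third slot goes 8, 27, 64, 125, 216 → 343 (perfect cubes: 2³, 3³, 4³, …).
Fourth slot: alternating steps +6, −2, +6, −2, …, so 30, 36, 34, 40, 38 → 44.
So the next tuple is (gold 5 343 44).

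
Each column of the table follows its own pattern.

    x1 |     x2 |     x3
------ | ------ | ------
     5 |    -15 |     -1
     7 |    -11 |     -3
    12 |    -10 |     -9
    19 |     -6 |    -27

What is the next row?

31  -5  -81

Column x1: each term is the sum of the two before it; 5, 7, 12, 19 → 31.
For the column x2, alternating steps +4, +1, +4, +1, …: -15, -11, -10, -6 → -5.
Column x3: ×3 each step, so -1, -3, -9, -27 → -81.
So the next row is 31  -5  -81.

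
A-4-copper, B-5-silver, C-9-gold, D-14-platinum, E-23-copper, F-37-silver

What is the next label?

Letter goes A, B, C, D, E, F → G (letters move forward 1 place in the alphabet).
For the second component, each term is the sum of the two before it: 4, 5, 9, 14, 23, 37 → 60.
Metal: repeats copper → silver → gold → platinum; copper, silver, gold, platinum, copper, silver → gold.
So the next label is G-60-gold.

G-60-gold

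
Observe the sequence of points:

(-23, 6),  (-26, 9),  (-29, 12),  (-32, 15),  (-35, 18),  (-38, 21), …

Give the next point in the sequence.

(-41, 24)

For the first part, −3 each step: -23, -26, -29, -32, -35, -38 → -41.
For the second part, together with the first part always sums to -17: 6, 9, 12, 15, 18, 21 → 24.
Putting it together: (-41, 24).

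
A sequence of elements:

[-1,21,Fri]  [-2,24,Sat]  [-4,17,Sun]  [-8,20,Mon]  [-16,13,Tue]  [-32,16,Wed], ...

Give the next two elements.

First coordinate — ×2 each step: -1, -2, -4, -8, -16, -32 → -64 → -128.
Second coordinate goes 21, 24, 17, 20, 13, 16 → 9 → 12 (alternating steps +3, −7, +3, −7, …).
Day goes Fri, Sat, Sun, Mon, Tue, Wed → Thu → Fri (runs through the weekdays Mon→Sun).
Putting the parts together: [-64,9,Thu] and then [-128,12,Fri].

[-64,9,Thu], [-128,12,Fri]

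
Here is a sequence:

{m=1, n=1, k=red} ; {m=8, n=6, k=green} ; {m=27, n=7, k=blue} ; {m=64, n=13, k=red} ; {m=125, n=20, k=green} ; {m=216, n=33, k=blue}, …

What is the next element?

M — perfect cubes: 1³, 2³, 3³, …: 1, 8, 27, 64, 125, 216 → 343.
N — each term is the sum of the two before it: 1, 6, 7, 13, 20, 33 → 53.
K — repeats red → green → blue: red, green, blue, red, green, blue → red.
Putting it together: {m=343, n=53, k=red}.

{m=343, n=53, k=red}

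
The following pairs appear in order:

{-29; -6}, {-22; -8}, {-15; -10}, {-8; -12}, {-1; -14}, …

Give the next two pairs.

{6; -16}, {13; -18}

First part: -29, -22, -15, -8, -1 → 6 → 13 (+7 each step).
Second part — −2 each step: -6, -8, -10, -12, -14 → -16 → -18.
So the next two pairs are {6; -16} and {13; -18}.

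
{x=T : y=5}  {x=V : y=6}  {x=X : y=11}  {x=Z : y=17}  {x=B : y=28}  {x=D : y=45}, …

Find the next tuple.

{x=F : y=73}

X goes T, V, X, Z, B, D → F (letters move forward 2 places in the alphabet, wrapping Z→A).
Y — each term is the sum of the two before it: 5, 6, 11, 17, 28, 45 → 73.
Putting it together: {x=F : y=73}.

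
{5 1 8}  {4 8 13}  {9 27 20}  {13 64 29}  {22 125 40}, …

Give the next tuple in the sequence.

For the first coordinate, each term is the sum of the two before it: 5, 4, 9, 13, 22 → 35.
Second coordinate: perfect cubes: 1³, 2³, 3³, …; 1, 8, 27, 64, 125 → 216.
Third coordinate: differences are 5, 7, 9, … (increasing by 2 each time), so 8, 13, 20, 29, 40 → 53.
Combining the parts gives {35 216 53}.

{35 216 53}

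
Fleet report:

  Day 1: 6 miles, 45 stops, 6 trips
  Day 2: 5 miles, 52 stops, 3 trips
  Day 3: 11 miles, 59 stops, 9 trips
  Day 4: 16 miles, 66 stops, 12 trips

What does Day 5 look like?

27 miles, 73 stops, 21 trips

Miles — each term is the sum of the two before it: 6, 5, 11, 16 → 27.
Stops — +7 each step: 45, 52, 59, 66 → 73.
Trips: each term is the sum of the two before it, so 6, 3, 9, 12 → 21.
Putting it together: 27 miles, 73 stops, 21 trips.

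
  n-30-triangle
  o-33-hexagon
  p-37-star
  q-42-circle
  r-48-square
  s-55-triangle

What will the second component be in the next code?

Second component: differences are 3, 4, 5, … (increasing by 1 each time), so 30, 33, 37, 42, 48, 55 → 63.

63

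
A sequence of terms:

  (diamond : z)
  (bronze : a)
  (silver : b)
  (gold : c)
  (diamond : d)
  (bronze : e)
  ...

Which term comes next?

Rank goes diamond, bronze, silver, gold, diamond, bronze → silver (repeats diamond → bronze → silver → gold).
Letter goes z, a, b, c, d, e → f (letters move forward 1 place in the alphabet, wrapping Z→A).
Putting it together: (silver : f).

(silver : f)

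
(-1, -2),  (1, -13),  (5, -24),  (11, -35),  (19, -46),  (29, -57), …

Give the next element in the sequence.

(41, -68)

First entry: differences are 2, 4, 6, … (increasing by 2 each time), so -1, 1, 5, 11, 19, 29 → 41.
Second entry: −11 each step, so -2, -13, -24, -35, -46, -57 → -68.
Combining the parts gives (41, -68).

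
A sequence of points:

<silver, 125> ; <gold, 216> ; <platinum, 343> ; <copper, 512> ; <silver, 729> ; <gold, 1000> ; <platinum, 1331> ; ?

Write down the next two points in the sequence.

Metal: silver, gold, platinum, copper, silver, gold, platinum → copper → silver (repeats silver → gold → platinum → copper).
Second coordinate: 125, 216, 343, 512, 729, 1000, 1331 → 1728 → 2197 (perfect cubes: 5³, 6³, 7³, …).
So the next two points are <copper, 1728> and <silver, 2197>.

<copper, 1728>, <silver, 2197>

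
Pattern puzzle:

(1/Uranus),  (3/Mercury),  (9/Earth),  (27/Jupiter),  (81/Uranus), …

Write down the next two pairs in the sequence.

First slot — ×3 each step: 1, 3, 9, 27, 81 → 243 → 729.
For the planet, repeats Uranus → Mercury → Earth → Jupiter: Uranus, Mercury, Earth, Jupiter, Uranus → Mercury → Earth.
So the next two pairs are (243/Mercury) and (729/Earth).

(243/Mercury), (729/Earth)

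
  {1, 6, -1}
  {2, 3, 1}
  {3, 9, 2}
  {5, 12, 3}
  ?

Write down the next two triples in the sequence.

First entry — each term is the sum of the two before it: 1, 2, 3, 5 → 8 → 13.
For the second entry, each term is the sum of the two before it: 6, 3, 9, 12 → 21 → 33.
Third entry goes -1, 1, 2, 3 → 5 → 8 (always the previous value of the first entry).
So the next two triples are {8, 21, 5} and {13, 33, 8}.

{8, 21, 5}, {13, 33, 8}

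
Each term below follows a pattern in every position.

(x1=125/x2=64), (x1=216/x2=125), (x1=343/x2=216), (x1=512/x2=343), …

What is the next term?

(x1=729/x2=512)

X1 goes 125, 216, 343, 512 → 729 (perfect cubes: 5³, 6³, 7³, …).
X2 goes 64, 125, 216, 343 → 512 (perfect cubes: 4³, 5³, 6³, …).
So the next term is (x1=729/x2=512).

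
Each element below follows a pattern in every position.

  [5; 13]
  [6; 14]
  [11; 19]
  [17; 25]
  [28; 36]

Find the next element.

[45; 53]

For the first value, each term is the sum of the two before it: 5, 6, 11, 17, 28 → 45.
Second value goes 13, 14, 19, 25, 36 → 53 (always 8 more than the first value).
So the next element is [45; 53].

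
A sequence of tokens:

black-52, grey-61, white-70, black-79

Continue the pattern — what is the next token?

grey-88

Shade: black, grey, white, black → grey (repeats black → grey → white).
Second component — +9 each step: 52, 61, 70, 79 → 88.
So the next token is grey-88.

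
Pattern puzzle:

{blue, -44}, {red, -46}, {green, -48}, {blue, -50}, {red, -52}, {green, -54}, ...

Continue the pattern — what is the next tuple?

Colour: repeats blue → red → green; blue, red, green, blue, red, green → blue.
Second component: −2 each step; -44, -46, -48, -50, -52, -54 → -56.
So the next tuple is {blue, -56}.

{blue, -56}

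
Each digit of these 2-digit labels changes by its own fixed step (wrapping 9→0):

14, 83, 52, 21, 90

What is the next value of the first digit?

6

For the first digit, −3 each step, mod 10: 1, 8, 5, 2, 9 → 6.
For the second digit, −1 each step, mod 10: 4, 3, 2, 1, 0 → 9.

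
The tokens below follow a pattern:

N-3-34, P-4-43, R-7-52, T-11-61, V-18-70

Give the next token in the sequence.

X-29-79

Letter: N, P, R, T, V → X (letters move forward 2 places in the alphabet).
Second component — each term is the sum of the two before it: 3, 4, 7, 11, 18 → 29.
For the third component, +9 each step: 34, 43, 52, 61, 70 → 79.
So the next token is X-29-79.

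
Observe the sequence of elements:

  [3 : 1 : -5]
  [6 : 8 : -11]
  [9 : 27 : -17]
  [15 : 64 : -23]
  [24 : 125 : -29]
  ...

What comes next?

[39 : 216 : -35]

First value — each term is the sum of the two before it: 3, 6, 9, 15, 24 → 39.
Second value: perfect cubes: 1³, 2³, 3³, …; 1, 8, 27, 64, 125 → 216.
Third value: −6 each step, so -5, -11, -17, -23, -29 → -35.
Combining the parts gives [39 : 216 : -35].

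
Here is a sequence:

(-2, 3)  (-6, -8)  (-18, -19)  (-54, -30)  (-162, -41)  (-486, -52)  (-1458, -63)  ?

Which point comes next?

(-4374, -74)

First entry: ×3 each step, so -2, -6, -18, -54, -162, -486, -1458 → -4374.
For the second entry, −11 each step: 3, -8, -19, -30, -41, -52, -63 → -74.
So the next point is (-4374, -74).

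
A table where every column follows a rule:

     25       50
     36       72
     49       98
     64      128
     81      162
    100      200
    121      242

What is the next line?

First component: 25, 36, 49, 64, 81, 100, 121 → 144 (perfect squares: 5², 6², 7², …).
Second component — always 2 × the first component: 50, 72, 98, 128, 162, 200, 242 → 288.
So the next line is 144  288.

144  288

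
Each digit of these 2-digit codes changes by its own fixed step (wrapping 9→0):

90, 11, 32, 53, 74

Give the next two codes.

First digit: +2 each step, mod 10, so 9, 1, 3, 5, 7 → 9 → 1.
For the second digit, +1 each step, mod 10: 0, 1, 2, 3, 4 → 5 → 6.
So the next two codes are 95 and 16.

95, 16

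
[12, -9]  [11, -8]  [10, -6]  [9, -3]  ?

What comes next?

[8, 1]

First coordinate: −1 each step; 12, 11, 10, 9 → 8.
Second coordinate goes -9, -8, -6, -3 → 1 (differences are 1, 2, 3, … (increasing by 1 each time)).
Putting it together: [8, 1].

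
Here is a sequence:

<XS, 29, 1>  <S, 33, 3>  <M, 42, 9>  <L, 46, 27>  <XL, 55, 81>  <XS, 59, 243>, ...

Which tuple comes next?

<S, 68, 729>

Size: repeats XS → S → M → L → XL, so XS, S, M, L, XL, XS → S.
Second coordinate: alternating steps +4, +9, +4, +9, …; 29, 33, 42, 46, 55, 59 → 68.
Third coordinate — ×3 each step: 1, 3, 9, 27, 81, 243 → 729.
So the next tuple is <S, 68, 729>.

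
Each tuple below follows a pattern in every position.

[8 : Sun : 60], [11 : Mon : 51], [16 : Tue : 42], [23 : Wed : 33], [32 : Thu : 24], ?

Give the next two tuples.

[43 : Fri : 15], [56 : Sat : 6]

For the first component, differences are 3, 5, 7, … (increasing by 2 each time): 8, 11, 16, 23, 32 → 43 → 56.
Day: runs through the weekdays Mon→Sun, so Sun, Mon, Tue, Wed, Thu → Fri → Sat.
Third component: −9 each step; 60, 51, 42, 33, 24 → 15 → 6.
Putting the parts together: [43 : Fri : 15] and then [56 : Sat : 6].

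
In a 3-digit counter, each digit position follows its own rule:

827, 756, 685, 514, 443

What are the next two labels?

372 then 201

First digit — −1 each step, mod 10: 8, 7, 6, 5, 4 → 3 → 2.
Second digit goes 2, 5, 8, 1, 4 → 7 → 0 (+3 each step, mod 10).
Third digit: −1 each step, mod 10; 7, 6, 5, 4, 3 → 2 → 1.
So the next two labels are 372 and 201.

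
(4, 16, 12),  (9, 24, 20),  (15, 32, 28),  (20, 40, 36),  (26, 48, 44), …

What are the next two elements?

(31, 56, 52), (37, 64, 60)

First entry: alternating steps +5, +6, +5, +6, …, so 4, 9, 15, 20, 26 → 31 → 37.
Second entry goes 16, 24, 32, 40, 48 → 56 → 64 (+8 each step).
Third entry: 12, 20, 28, 36, 44 → 52 → 60 (+8 each step).
Putting the parts together: (31, 56, 52) and then (37, 64, 60).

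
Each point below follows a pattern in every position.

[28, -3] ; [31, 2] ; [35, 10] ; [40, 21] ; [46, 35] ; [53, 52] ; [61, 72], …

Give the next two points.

First value — differences are 3, 4, 5, … (increasing by 1 each time): 28, 31, 35, 40, 46, 53, 61 → 70 → 80.
Second value: -3, 2, 10, 21, 35, 52, 72 → 95 → 121 (differences are 5, 8, 11, … (increasing by 3 each time)).
Putting the parts together: [70, 95] and then [80, 121].

[70, 95], [80, 121]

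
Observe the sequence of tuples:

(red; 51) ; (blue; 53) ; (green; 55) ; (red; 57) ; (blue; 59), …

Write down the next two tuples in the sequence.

(green; 61), (red; 63)

For the colour, repeats red → blue → green: red, blue, green, red, blue → green → red.
Second value: +2 each step; 51, 53, 55, 57, 59 → 61 → 63.
So the next two tuples are (green; 61) and (red; 63).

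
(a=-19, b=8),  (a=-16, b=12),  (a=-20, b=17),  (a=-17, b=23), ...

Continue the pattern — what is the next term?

A — alternating steps +3, −4, +3, −4, …: -19, -16, -20, -17 → -21.
B goes 8, 12, 17, 23 → 30 (differences are 4, 5, 6, … (increasing by 1 each time)).
Putting it together: (a=-21, b=30).

(a=-21, b=30)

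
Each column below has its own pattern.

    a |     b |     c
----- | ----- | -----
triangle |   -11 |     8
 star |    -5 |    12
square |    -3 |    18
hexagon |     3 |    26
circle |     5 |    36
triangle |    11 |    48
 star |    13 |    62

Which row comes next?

square  19  78

Column a: repeats triangle → star → square → hexagon → circle; triangle, star, square, hexagon, circle, triangle, star → square.
Column b: alternating steps +6, +2, +6, +2, …, so -11, -5, -3, 3, 5, 11, 13 → 19.
Column c — differences are 4, 6, 8, … (increasing by 2 each time): 8, 12, 18, 26, 36, 48, 62 → 78.
Combining the parts gives square  19  78.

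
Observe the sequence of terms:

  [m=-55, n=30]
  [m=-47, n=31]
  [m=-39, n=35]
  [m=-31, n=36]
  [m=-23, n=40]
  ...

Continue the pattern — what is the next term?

M: +8 each step; -55, -47, -39, -31, -23 → -15.
N: alternating steps +1, +4, +1, +4, …; 30, 31, 35, 36, 40 → 41.
So the next term is [m=-15, n=41].

[m=-15, n=41]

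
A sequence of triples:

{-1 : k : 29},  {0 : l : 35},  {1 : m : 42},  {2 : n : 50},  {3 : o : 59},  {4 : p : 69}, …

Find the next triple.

{5 : q : 80}

First entry — +1 each step: -1, 0, 1, 2, 3, 4 → 5.
Letter: k, l, m, n, o, p → q (letters move forward 1 place in the alphabet).
Third entry: differences are 6, 7, 8, … (increasing by 1 each time); 29, 35, 42, 50, 59, 69 → 80.
Putting it together: {5 : q : 80}.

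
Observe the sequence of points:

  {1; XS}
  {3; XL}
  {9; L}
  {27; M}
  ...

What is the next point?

For the first slot, ×3 each step: 1, 3, 9, 27 → 81.
Size: runs backward through clothing sizes XS→XL; XS, XL, L, M → S.
So the next point is {81; S}.

{81; S}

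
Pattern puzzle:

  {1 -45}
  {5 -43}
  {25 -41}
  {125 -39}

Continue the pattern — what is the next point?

{625 -37}

First slot: 1, 5, 25, 125 → 625 (×5 each step).
Second slot: -45, -43, -41, -39 → -37 (+2 each step).
So the next point is {625 -37}.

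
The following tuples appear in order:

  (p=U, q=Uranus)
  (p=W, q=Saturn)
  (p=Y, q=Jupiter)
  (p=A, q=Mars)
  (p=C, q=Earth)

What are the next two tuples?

P: U, W, Y, A, C → E → G (letters move forward 2 places in the alphabet, wrapping Z→A).
Q goes Uranus, Saturn, Jupiter, Mars, Earth → Venus → Mercury (runs backward through the planets Mercury→Neptune).
So the next two tuples are (p=E, q=Venus) and (p=G, q=Mercury).

(p=E, q=Venus), (p=G, q=Mercury)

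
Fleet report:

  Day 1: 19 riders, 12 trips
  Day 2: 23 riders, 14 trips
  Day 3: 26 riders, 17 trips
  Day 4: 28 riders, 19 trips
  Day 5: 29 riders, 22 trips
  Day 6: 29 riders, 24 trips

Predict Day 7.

28 riders, 27 trips

Riders: 19, 23, 26, 28, 29, 29 → 28 (differences are 4, 3, 2, … (decreasing by 1 each time)).
For the trips, alternating steps +2, +3, +2, +3, …: 12, 14, 17, 19, 22, 24 → 27.
Combining the parts gives 28 riders, 27 trips.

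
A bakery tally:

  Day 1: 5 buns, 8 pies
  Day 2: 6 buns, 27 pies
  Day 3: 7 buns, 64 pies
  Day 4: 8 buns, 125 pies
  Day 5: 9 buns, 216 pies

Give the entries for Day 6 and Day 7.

Buns goes 5, 6, 7, 8, 9 → 10 → 11 (+1 each step).
Pies: perfect cubes: 2³, 3³, 4³, …, so 8, 27, 64, 125, 216 → 343 → 512.
So the next two lines are 10 buns, 343 pies and 11 buns, 512 pies.

10 buns, 343 pies; 11 buns, 512 pies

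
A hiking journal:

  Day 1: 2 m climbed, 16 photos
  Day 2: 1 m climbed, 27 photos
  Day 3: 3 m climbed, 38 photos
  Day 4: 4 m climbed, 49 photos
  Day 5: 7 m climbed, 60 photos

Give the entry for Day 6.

11 m climbed, 71 photos

M climbed — each term is the sum of the two before it: 2, 1, 3, 4, 7 → 11.
Photos: +11 each step, so 16, 27, 38, 49, 60 → 71.
Combining the parts gives 11 m climbed, 71 photos.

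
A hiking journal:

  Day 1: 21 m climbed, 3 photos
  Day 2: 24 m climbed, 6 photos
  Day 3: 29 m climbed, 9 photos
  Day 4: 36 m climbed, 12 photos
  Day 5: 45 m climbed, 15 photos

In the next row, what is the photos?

18

Photos goes 3, 6, 9, 12, 15 → 18 (+3 each step).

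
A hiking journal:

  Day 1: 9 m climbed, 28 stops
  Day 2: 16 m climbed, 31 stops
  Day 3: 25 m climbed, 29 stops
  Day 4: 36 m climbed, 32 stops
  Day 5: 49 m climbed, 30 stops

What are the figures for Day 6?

64 m climbed, 33 stops

M climbed: perfect squares: 3², 4², 5², …, so 9, 16, 25, 36, 49 → 64.
Stops: 28, 31, 29, 32, 30 → 33 (alternating steps +3, −2, +3, −2, …).
So the next record is 64 m climbed, 33 stops.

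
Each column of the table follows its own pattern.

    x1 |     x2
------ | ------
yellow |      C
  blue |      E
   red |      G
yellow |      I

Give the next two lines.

Column x1 goes yellow, blue, red, yellow → blue → red (repeats yellow → blue → red).
For the column x2, letters move forward 2 places in the alphabet: C, E, G, I → K → M.
Putting the parts together: blue  K and then red  M.

blue  K; red  M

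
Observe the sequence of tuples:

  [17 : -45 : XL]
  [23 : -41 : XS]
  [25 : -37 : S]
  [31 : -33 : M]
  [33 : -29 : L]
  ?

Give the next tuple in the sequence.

First entry: alternating steps +6, +2, +6, +2, …, so 17, 23, 25, 31, 33 → 39.
Second entry: +4 each step, so -45, -41, -37, -33, -29 → -25.
Size: runs through clothing sizes XS→XL; XL, XS, S, M, L → XL.
So the next tuple is [39 : -25 : XL].

[39 : -25 : XL]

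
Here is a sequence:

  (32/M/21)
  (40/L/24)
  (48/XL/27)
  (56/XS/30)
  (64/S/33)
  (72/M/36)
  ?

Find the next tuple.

First coordinate — +8 each step: 32, 40, 48, 56, 64, 72 → 80.
Size: repeats M → L → XL → XS → S; M, L, XL, XS, S, M → L.
For the third coordinate, +3 each step: 21, 24, 27, 30, 33, 36 → 39.
Putting it together: (80/L/39).

(80/L/39)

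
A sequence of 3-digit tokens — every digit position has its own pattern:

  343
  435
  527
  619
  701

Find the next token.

893

First digit: 3, 4, 5, 6, 7 → 8 (+1 each step, mod 10).
Second digit goes 4, 3, 2, 1, 0 → 9 (−1 each step, mod 10).
For the third digit, +2 each step, mod 10: 3, 5, 7, 9, 1 → 3.
Putting it together: 893.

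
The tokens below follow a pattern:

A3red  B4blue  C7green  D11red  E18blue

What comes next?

Letter: letters move forward 1 place in the alphabet, so A, B, C, D, E → F.
For the second component, each term is the sum of the two before it: 3, 4, 7, 11, 18 → 29.
Colour: red, blue, green, red, blue → green (repeats red → blue → green).
Combining the parts gives F29green.

F29green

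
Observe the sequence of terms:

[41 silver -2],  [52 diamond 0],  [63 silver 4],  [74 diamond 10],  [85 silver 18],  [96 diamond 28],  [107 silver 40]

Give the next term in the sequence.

[118 diamond 54]

First part: +11 each step; 41, 52, 63, 74, 85, 96, 107 → 118.
Rank: alternates silver ↔ diamond, so silver, diamond, silver, diamond, silver, diamond, silver → diamond.
Third part: differences are 2, 4, 6, … (increasing by 2 each time), so -2, 0, 4, 10, 18, 28, 40 → 54.
So the next term is [118 diamond 54].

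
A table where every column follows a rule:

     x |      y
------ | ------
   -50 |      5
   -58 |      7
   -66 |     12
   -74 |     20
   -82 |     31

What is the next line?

-90  45

Column x — −8 each step: -50, -58, -66, -74, -82 → -90.
Column y: differences are 2, 5, 8, … (increasing by 3 each time), so 5, 7, 12, 20, 31 → 45.
So the next line is -90  45.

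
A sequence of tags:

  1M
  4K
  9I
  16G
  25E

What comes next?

36C

First component: perfect squares: 1², 2², 3², …; 1, 4, 9, 16, 25 → 36.
Letter: letters move back 2 places in the alphabet; M, K, I, G, E → C.
Combining the parts gives 36C.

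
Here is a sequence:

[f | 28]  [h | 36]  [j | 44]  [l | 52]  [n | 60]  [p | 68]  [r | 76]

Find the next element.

Letter — letters move forward 2 places in the alphabet: f, h, j, l, n, p, r → t.
For the second component, +8 each step: 28, 36, 44, 52, 60, 68, 76 → 84.
Combining the parts gives [t | 84].

[t | 84]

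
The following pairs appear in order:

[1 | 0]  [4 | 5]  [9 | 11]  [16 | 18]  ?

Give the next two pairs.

First entry — perfect squares: 1², 2², 3², …: 1, 4, 9, 16 → 25 → 36.
Second entry — differences are 5, 6, 7, … (increasing by 1 each time): 0, 5, 11, 18 → 26 → 35.
Putting the parts together: [25 | 26] and then [36 | 35].

[25 | 26], [36 | 35]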